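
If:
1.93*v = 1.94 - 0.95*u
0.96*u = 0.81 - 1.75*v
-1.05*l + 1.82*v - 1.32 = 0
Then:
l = 8.70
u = -9.63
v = 5.74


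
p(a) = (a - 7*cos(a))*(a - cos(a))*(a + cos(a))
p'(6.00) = -41.80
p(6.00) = -25.30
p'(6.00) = -41.80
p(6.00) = -25.30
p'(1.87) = 38.71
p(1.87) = 13.41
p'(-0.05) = 0.76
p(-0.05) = 7.01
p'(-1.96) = -22.49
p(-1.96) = 2.57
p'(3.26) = 70.64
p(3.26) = 98.45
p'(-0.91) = 12.48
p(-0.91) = -2.35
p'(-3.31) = -3.26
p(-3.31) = 35.85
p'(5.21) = -120.74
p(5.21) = 50.30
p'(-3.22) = -10.28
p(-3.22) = 35.23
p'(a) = (1 - sin(a))*(a - 7*cos(a))*(a - cos(a)) + (a - 7*cos(a))*(a + cos(a))*(sin(a) + 1) + (a - cos(a))*(a + cos(a))*(7*sin(a) + 1)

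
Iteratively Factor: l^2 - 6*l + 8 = (l - 2)*(l - 4)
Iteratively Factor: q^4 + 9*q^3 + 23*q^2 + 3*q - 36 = (q + 4)*(q^3 + 5*q^2 + 3*q - 9) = (q + 3)*(q + 4)*(q^2 + 2*q - 3) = (q + 3)^2*(q + 4)*(q - 1)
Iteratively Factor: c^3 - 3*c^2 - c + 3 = (c - 1)*(c^2 - 2*c - 3) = (c - 3)*(c - 1)*(c + 1)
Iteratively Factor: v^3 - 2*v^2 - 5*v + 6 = (v - 1)*(v^2 - v - 6) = (v - 3)*(v - 1)*(v + 2)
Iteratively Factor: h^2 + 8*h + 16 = (h + 4)*(h + 4)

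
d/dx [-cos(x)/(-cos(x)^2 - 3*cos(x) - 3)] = (cos(x)^2 - 3)*sin(x)/(cos(x)^2 + 3*cos(x) + 3)^2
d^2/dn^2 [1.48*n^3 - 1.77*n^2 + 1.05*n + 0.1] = 8.88*n - 3.54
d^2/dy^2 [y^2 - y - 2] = 2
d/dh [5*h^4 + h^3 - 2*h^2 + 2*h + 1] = 20*h^3 + 3*h^2 - 4*h + 2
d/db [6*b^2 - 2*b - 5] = 12*b - 2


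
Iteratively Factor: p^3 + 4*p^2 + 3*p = (p)*(p^2 + 4*p + 3) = p*(p + 3)*(p + 1)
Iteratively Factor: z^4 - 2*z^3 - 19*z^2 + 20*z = (z - 5)*(z^3 + 3*z^2 - 4*z) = (z - 5)*(z - 1)*(z^2 + 4*z) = (z - 5)*(z - 1)*(z + 4)*(z)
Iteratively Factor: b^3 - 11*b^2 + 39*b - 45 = (b - 3)*(b^2 - 8*b + 15) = (b - 3)^2*(b - 5)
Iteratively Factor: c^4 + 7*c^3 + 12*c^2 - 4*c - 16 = (c + 4)*(c^3 + 3*c^2 - 4) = (c - 1)*(c + 4)*(c^2 + 4*c + 4) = (c - 1)*(c + 2)*(c + 4)*(c + 2)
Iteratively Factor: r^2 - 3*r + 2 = (r - 2)*(r - 1)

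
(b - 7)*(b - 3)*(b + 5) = b^3 - 5*b^2 - 29*b + 105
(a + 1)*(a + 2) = a^2 + 3*a + 2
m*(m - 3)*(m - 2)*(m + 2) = m^4 - 3*m^3 - 4*m^2 + 12*m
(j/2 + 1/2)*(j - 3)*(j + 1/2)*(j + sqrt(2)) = j^4/2 - 3*j^3/4 + sqrt(2)*j^3/2 - 2*j^2 - 3*sqrt(2)*j^2/4 - 2*sqrt(2)*j - 3*j/4 - 3*sqrt(2)/4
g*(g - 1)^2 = g^3 - 2*g^2 + g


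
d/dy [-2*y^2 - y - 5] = -4*y - 1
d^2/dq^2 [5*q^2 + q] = 10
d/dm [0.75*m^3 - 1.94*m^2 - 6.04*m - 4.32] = 2.25*m^2 - 3.88*m - 6.04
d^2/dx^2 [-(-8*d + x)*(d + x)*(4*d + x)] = 6*d - 6*x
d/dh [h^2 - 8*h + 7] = 2*h - 8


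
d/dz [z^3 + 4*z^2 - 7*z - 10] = 3*z^2 + 8*z - 7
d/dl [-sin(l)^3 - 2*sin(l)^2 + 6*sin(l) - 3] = (-3*sin(l)^2 - 4*sin(l) + 6)*cos(l)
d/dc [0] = 0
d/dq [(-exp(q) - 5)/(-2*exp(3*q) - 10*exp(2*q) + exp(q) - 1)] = (-(exp(q) + 5)*(6*exp(2*q) + 20*exp(q) - 1) + 2*exp(3*q) + 10*exp(2*q) - exp(q) + 1)*exp(q)/(2*exp(3*q) + 10*exp(2*q) - exp(q) + 1)^2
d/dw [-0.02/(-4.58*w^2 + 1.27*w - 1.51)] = (0.0254 - 0.1832*w)/(4.58*w^2 - 1.27*w + 1.51)^2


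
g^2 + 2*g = g*(g + 2)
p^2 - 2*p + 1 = (p - 1)^2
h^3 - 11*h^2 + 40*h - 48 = (h - 4)^2*(h - 3)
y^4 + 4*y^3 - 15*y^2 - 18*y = y*(y - 3)*(y + 1)*(y + 6)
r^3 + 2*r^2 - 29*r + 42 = (r - 3)*(r - 2)*(r + 7)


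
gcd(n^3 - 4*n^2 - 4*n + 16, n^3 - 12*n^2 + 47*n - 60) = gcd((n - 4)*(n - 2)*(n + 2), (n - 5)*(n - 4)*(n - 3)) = n - 4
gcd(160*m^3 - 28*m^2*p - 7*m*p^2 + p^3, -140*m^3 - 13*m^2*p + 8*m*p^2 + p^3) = -20*m^2 + m*p + p^2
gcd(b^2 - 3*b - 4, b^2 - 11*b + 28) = b - 4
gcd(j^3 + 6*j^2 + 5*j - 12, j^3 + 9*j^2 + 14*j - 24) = j^2 + 3*j - 4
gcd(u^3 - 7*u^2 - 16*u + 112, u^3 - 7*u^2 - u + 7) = u - 7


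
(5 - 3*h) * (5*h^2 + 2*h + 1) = -15*h^3 + 19*h^2 + 7*h + 5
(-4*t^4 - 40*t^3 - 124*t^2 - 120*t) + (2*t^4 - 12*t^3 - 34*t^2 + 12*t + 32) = -2*t^4 - 52*t^3 - 158*t^2 - 108*t + 32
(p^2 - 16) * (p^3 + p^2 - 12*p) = p^5 + p^4 - 28*p^3 - 16*p^2 + 192*p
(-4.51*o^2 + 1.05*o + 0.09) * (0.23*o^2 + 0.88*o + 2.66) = -1.0373*o^4 - 3.7273*o^3 - 11.0519*o^2 + 2.8722*o + 0.2394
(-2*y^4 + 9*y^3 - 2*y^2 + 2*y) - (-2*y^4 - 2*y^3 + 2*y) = 11*y^3 - 2*y^2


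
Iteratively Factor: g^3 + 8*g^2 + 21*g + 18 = (g + 3)*(g^2 + 5*g + 6) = (g + 3)^2*(g + 2)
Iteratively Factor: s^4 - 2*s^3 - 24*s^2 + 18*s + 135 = (s - 3)*(s^3 + s^2 - 21*s - 45) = (s - 3)*(s + 3)*(s^2 - 2*s - 15) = (s - 5)*(s - 3)*(s + 3)*(s + 3)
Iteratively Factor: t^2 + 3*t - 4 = (t - 1)*(t + 4)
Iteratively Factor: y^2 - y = (y - 1)*(y)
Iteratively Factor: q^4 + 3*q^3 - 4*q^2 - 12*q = (q - 2)*(q^3 + 5*q^2 + 6*q) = q*(q - 2)*(q^2 + 5*q + 6) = q*(q - 2)*(q + 2)*(q + 3)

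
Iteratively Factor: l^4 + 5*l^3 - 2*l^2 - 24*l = (l - 2)*(l^3 + 7*l^2 + 12*l) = l*(l - 2)*(l^2 + 7*l + 12) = l*(l - 2)*(l + 4)*(l + 3)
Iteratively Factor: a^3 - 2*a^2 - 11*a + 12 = (a + 3)*(a^2 - 5*a + 4) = (a - 4)*(a + 3)*(a - 1)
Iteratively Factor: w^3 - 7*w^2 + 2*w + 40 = (w + 2)*(w^2 - 9*w + 20) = (w - 5)*(w + 2)*(w - 4)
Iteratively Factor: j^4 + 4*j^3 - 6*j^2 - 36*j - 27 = (j + 3)*(j^3 + j^2 - 9*j - 9) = (j + 1)*(j + 3)*(j^2 - 9) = (j + 1)*(j + 3)^2*(j - 3)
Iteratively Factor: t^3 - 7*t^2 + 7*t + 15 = (t + 1)*(t^2 - 8*t + 15) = (t - 3)*(t + 1)*(t - 5)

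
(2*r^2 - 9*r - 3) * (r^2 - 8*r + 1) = 2*r^4 - 25*r^3 + 71*r^2 + 15*r - 3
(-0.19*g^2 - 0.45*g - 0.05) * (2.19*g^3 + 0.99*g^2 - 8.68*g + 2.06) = -0.4161*g^5 - 1.1736*g^4 + 1.0942*g^3 + 3.4651*g^2 - 0.493*g - 0.103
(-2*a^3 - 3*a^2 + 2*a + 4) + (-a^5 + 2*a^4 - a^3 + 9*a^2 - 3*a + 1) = -a^5 + 2*a^4 - 3*a^3 + 6*a^2 - a + 5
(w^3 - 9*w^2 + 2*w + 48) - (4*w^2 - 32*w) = w^3 - 13*w^2 + 34*w + 48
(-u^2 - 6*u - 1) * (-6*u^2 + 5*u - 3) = 6*u^4 + 31*u^3 - 21*u^2 + 13*u + 3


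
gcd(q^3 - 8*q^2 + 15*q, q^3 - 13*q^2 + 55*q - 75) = q^2 - 8*q + 15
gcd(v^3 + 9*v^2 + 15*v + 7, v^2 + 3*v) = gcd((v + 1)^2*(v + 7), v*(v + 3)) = 1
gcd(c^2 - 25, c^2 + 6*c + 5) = c + 5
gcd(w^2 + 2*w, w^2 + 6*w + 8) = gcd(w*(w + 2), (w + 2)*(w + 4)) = w + 2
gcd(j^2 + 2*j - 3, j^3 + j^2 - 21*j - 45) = j + 3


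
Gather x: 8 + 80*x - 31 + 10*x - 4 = 90*x - 27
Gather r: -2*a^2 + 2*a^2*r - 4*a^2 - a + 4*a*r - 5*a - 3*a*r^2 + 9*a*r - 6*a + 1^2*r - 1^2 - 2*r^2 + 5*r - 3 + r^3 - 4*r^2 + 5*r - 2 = -6*a^2 - 12*a + r^3 + r^2*(-3*a - 6) + r*(2*a^2 + 13*a + 11) - 6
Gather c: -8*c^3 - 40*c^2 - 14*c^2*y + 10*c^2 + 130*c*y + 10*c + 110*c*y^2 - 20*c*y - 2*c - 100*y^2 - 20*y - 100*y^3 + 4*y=-8*c^3 + c^2*(-14*y - 30) + c*(110*y^2 + 110*y + 8) - 100*y^3 - 100*y^2 - 16*y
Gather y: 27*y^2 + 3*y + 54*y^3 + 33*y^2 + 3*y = 54*y^3 + 60*y^2 + 6*y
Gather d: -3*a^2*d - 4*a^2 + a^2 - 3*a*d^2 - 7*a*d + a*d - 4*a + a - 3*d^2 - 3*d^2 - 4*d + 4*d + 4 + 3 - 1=-3*a^2 - 3*a + d^2*(-3*a - 6) + d*(-3*a^2 - 6*a) + 6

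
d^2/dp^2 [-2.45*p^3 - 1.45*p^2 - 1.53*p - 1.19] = -14.7*p - 2.9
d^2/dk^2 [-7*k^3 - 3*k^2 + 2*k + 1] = -42*k - 6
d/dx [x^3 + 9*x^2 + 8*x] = 3*x^2 + 18*x + 8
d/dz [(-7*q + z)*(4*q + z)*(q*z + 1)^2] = (q*z + 1)*(-2*q*(4*q + z)*(7*q - z) + (-7*q + z)*(q*z + 1) + (4*q + z)*(q*z + 1))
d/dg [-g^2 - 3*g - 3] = -2*g - 3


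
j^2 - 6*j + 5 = (j - 5)*(j - 1)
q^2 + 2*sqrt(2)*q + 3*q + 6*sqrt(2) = (q + 3)*(q + 2*sqrt(2))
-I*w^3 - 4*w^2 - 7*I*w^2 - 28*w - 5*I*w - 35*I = (w + 7)*(w - 5*I)*(-I*w + 1)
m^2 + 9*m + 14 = (m + 2)*(m + 7)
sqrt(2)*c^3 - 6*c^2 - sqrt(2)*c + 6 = (c - 1)*(c - 3*sqrt(2))*(sqrt(2)*c + sqrt(2))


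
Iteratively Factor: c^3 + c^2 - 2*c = (c + 2)*(c^2 - c) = (c - 1)*(c + 2)*(c)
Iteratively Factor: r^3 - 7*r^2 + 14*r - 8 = (r - 4)*(r^2 - 3*r + 2) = (r - 4)*(r - 2)*(r - 1)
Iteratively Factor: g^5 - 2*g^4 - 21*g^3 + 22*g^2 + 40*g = (g)*(g^4 - 2*g^3 - 21*g^2 + 22*g + 40) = g*(g + 1)*(g^3 - 3*g^2 - 18*g + 40) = g*(g - 5)*(g + 1)*(g^2 + 2*g - 8) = g*(g - 5)*(g + 1)*(g + 4)*(g - 2)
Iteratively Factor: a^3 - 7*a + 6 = (a + 3)*(a^2 - 3*a + 2) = (a - 1)*(a + 3)*(a - 2)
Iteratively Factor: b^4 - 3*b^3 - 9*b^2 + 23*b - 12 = (b - 1)*(b^3 - 2*b^2 - 11*b + 12) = (b - 1)^2*(b^2 - b - 12) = (b - 4)*(b - 1)^2*(b + 3)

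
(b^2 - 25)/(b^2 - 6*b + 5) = (b + 5)/(b - 1)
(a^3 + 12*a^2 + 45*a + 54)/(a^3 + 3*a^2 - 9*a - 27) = (a + 6)/(a - 3)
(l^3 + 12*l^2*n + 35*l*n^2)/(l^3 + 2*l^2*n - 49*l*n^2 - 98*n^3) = l*(l + 5*n)/(l^2 - 5*l*n - 14*n^2)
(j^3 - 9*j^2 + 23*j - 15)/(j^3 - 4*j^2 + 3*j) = (j - 5)/j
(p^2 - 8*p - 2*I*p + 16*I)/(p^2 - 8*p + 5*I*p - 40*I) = (p - 2*I)/(p + 5*I)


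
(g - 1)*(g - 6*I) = g^2 - g - 6*I*g + 6*I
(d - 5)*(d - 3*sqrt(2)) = d^2 - 5*d - 3*sqrt(2)*d + 15*sqrt(2)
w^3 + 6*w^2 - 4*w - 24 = (w - 2)*(w + 2)*(w + 6)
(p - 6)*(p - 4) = p^2 - 10*p + 24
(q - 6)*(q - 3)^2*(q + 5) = q^4 - 7*q^3 - 15*q^2 + 171*q - 270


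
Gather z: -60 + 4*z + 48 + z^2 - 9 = z^2 + 4*z - 21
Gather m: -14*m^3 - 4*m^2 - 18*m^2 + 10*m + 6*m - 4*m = -14*m^3 - 22*m^2 + 12*m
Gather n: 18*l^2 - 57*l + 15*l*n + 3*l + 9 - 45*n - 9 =18*l^2 - 54*l + n*(15*l - 45)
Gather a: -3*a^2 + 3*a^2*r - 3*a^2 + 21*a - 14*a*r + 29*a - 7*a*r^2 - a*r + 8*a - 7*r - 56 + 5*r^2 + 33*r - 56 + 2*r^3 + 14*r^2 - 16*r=a^2*(3*r - 6) + a*(-7*r^2 - 15*r + 58) + 2*r^3 + 19*r^2 + 10*r - 112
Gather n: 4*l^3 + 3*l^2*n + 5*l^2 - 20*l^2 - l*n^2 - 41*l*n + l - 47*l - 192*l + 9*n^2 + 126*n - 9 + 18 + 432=4*l^3 - 15*l^2 - 238*l + n^2*(9 - l) + n*(3*l^2 - 41*l + 126) + 441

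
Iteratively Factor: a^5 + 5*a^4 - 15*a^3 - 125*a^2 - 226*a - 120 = (a + 1)*(a^4 + 4*a^3 - 19*a^2 - 106*a - 120) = (a + 1)*(a + 2)*(a^3 + 2*a^2 - 23*a - 60) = (a + 1)*(a + 2)*(a + 4)*(a^2 - 2*a - 15) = (a - 5)*(a + 1)*(a + 2)*(a + 4)*(a + 3)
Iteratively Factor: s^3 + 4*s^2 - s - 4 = (s + 4)*(s^2 - 1) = (s - 1)*(s + 4)*(s + 1)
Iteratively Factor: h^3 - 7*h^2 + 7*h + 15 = (h + 1)*(h^2 - 8*h + 15) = (h - 5)*(h + 1)*(h - 3)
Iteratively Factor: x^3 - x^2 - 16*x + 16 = (x - 1)*(x^2 - 16) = (x - 1)*(x + 4)*(x - 4)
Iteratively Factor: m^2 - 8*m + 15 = (m - 5)*(m - 3)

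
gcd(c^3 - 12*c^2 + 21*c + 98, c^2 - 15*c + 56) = c - 7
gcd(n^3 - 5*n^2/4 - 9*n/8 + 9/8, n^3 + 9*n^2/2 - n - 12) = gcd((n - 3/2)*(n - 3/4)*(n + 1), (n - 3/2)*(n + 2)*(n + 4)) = n - 3/2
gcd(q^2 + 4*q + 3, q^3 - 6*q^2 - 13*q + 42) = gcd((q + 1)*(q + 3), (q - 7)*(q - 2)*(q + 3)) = q + 3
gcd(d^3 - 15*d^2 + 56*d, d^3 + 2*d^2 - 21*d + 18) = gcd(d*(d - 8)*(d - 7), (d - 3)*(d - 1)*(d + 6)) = 1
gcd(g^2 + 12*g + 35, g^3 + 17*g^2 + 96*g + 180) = g + 5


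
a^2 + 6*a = a*(a + 6)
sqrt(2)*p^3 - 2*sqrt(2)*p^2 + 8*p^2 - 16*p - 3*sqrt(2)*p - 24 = (p - 3)*(p + 4*sqrt(2))*(sqrt(2)*p + sqrt(2))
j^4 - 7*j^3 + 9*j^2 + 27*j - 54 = (j - 3)^3*(j + 2)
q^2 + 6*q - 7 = (q - 1)*(q + 7)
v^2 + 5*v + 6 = (v + 2)*(v + 3)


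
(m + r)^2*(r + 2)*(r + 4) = m^2*r^2 + 6*m^2*r + 8*m^2 + 2*m*r^3 + 12*m*r^2 + 16*m*r + r^4 + 6*r^3 + 8*r^2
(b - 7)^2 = b^2 - 14*b + 49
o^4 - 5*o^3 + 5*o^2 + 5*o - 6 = (o - 3)*(o - 2)*(o - 1)*(o + 1)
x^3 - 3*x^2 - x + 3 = (x - 3)*(x - 1)*(x + 1)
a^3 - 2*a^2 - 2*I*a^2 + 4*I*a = a*(a - 2)*(a - 2*I)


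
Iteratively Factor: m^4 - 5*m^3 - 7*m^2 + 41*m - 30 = (m - 2)*(m^3 - 3*m^2 - 13*m + 15) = (m - 5)*(m - 2)*(m^2 + 2*m - 3) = (m - 5)*(m - 2)*(m + 3)*(m - 1)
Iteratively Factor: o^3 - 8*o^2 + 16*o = (o - 4)*(o^2 - 4*o) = o*(o - 4)*(o - 4)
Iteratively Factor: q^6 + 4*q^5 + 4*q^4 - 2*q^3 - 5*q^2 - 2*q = (q + 2)*(q^5 + 2*q^4 - 2*q^2 - q) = (q + 1)*(q + 2)*(q^4 + q^3 - q^2 - q) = (q + 1)^2*(q + 2)*(q^3 - q) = (q + 1)^3*(q + 2)*(q^2 - q) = (q - 1)*(q + 1)^3*(q + 2)*(q)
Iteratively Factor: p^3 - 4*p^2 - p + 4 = (p - 4)*(p^2 - 1) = (p - 4)*(p + 1)*(p - 1)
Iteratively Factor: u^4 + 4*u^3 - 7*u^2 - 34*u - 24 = (u + 1)*(u^3 + 3*u^2 - 10*u - 24) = (u - 3)*(u + 1)*(u^2 + 6*u + 8) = (u - 3)*(u + 1)*(u + 2)*(u + 4)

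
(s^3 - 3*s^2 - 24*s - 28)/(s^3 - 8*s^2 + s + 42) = (s + 2)/(s - 3)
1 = 1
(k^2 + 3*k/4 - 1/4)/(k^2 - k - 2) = (k - 1/4)/(k - 2)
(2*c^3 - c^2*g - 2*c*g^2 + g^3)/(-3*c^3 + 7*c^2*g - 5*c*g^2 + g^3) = (-2*c^2 - c*g + g^2)/(3*c^2 - 4*c*g + g^2)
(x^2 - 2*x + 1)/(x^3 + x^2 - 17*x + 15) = (x - 1)/(x^2 + 2*x - 15)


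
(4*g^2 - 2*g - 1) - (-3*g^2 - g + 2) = 7*g^2 - g - 3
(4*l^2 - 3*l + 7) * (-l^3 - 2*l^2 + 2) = -4*l^5 - 5*l^4 - l^3 - 6*l^2 - 6*l + 14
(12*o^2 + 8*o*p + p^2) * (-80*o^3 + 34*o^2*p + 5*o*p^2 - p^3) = -960*o^5 - 232*o^4*p + 252*o^3*p^2 + 62*o^2*p^3 - 3*o*p^4 - p^5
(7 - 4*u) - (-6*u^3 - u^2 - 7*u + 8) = 6*u^3 + u^2 + 3*u - 1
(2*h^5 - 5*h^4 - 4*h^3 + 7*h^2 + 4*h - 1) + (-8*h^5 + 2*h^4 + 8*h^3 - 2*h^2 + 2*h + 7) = -6*h^5 - 3*h^4 + 4*h^3 + 5*h^2 + 6*h + 6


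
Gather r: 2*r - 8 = 2*r - 8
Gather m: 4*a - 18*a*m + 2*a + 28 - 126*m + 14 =6*a + m*(-18*a - 126) + 42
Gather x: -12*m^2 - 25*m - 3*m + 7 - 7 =-12*m^2 - 28*m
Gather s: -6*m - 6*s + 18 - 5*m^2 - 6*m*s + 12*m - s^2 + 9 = -5*m^2 + 6*m - s^2 + s*(-6*m - 6) + 27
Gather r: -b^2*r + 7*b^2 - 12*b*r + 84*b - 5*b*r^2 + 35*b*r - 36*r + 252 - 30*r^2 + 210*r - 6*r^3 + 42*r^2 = 7*b^2 + 84*b - 6*r^3 + r^2*(12 - 5*b) + r*(-b^2 + 23*b + 174) + 252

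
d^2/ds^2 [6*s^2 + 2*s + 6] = 12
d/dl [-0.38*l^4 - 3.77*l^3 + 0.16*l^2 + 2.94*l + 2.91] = -1.52*l^3 - 11.31*l^2 + 0.32*l + 2.94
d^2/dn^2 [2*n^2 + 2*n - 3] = 4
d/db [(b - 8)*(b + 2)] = 2*b - 6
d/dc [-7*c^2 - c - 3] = -14*c - 1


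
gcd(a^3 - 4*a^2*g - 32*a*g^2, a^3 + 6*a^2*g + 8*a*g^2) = a^2 + 4*a*g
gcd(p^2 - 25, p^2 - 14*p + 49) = 1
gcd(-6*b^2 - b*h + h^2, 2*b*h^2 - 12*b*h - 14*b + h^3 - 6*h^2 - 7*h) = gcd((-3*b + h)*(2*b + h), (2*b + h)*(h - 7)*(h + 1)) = 2*b + h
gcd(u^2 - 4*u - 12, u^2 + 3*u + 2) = u + 2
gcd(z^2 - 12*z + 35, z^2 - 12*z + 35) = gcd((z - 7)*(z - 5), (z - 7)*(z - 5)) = z^2 - 12*z + 35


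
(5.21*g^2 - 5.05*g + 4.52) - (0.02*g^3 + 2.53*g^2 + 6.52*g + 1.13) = -0.02*g^3 + 2.68*g^2 - 11.57*g + 3.39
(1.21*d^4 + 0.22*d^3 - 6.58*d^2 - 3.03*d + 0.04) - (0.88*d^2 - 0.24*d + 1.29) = 1.21*d^4 + 0.22*d^3 - 7.46*d^2 - 2.79*d - 1.25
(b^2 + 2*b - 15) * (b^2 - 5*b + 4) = b^4 - 3*b^3 - 21*b^2 + 83*b - 60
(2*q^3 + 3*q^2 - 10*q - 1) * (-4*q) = -8*q^4 - 12*q^3 + 40*q^2 + 4*q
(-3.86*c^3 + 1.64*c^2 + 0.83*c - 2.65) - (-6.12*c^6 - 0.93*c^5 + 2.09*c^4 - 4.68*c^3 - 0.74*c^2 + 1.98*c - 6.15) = 6.12*c^6 + 0.93*c^5 - 2.09*c^4 + 0.82*c^3 + 2.38*c^2 - 1.15*c + 3.5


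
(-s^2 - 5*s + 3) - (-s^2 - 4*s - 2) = 5 - s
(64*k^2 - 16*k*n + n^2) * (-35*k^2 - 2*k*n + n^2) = -2240*k^4 + 432*k^3*n + 61*k^2*n^2 - 18*k*n^3 + n^4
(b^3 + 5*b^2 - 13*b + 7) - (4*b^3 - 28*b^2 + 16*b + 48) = -3*b^3 + 33*b^2 - 29*b - 41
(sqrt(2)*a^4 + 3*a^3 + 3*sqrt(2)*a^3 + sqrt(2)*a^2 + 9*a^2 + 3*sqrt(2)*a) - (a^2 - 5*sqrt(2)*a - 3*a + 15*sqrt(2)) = sqrt(2)*a^4 + 3*a^3 + 3*sqrt(2)*a^3 + sqrt(2)*a^2 + 8*a^2 + 3*a + 8*sqrt(2)*a - 15*sqrt(2)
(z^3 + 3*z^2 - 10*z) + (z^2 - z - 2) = z^3 + 4*z^2 - 11*z - 2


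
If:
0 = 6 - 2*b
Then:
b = 3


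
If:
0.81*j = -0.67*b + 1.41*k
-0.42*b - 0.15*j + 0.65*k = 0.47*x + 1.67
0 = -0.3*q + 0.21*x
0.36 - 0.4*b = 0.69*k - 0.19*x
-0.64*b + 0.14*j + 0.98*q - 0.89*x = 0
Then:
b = 0.97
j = -3.48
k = -1.54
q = -3.81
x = -5.44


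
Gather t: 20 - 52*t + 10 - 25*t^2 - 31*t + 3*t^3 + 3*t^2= 3*t^3 - 22*t^2 - 83*t + 30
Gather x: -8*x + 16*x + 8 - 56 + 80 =8*x + 32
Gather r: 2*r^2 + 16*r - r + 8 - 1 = 2*r^2 + 15*r + 7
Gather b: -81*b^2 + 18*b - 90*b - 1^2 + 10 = -81*b^2 - 72*b + 9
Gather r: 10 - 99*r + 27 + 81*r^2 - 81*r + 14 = 81*r^2 - 180*r + 51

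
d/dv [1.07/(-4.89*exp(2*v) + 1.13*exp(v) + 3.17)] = (10.4646*exp(v) - 1.2091)*exp(v)/(-4.89*exp(2*v) + 1.13*exp(v) + 3.17)^2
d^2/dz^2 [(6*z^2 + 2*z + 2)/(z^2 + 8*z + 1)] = 4*(-23*z^3 - 6*z^2 + 21*z + 58)/(z^6 + 24*z^5 + 195*z^4 + 560*z^3 + 195*z^2 + 24*z + 1)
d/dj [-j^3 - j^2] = j*(-3*j - 2)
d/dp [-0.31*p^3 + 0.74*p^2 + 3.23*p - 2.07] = -0.93*p^2 + 1.48*p + 3.23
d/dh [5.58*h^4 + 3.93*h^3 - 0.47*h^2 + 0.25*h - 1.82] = 22.32*h^3 + 11.79*h^2 - 0.94*h + 0.25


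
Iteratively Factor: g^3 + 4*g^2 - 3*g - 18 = (g + 3)*(g^2 + g - 6) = (g - 2)*(g + 3)*(g + 3)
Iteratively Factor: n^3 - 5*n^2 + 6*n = (n - 3)*(n^2 - 2*n) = (n - 3)*(n - 2)*(n)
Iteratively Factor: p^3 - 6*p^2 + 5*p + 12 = (p - 3)*(p^2 - 3*p - 4) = (p - 3)*(p + 1)*(p - 4)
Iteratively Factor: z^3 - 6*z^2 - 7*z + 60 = (z - 5)*(z^2 - z - 12) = (z - 5)*(z - 4)*(z + 3)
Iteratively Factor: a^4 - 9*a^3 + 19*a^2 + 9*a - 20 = (a - 1)*(a^3 - 8*a^2 + 11*a + 20) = (a - 1)*(a + 1)*(a^2 - 9*a + 20) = (a - 4)*(a - 1)*(a + 1)*(a - 5)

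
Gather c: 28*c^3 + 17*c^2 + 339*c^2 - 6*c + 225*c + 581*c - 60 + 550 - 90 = 28*c^3 + 356*c^2 + 800*c + 400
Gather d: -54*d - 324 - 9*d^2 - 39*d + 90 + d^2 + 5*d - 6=-8*d^2 - 88*d - 240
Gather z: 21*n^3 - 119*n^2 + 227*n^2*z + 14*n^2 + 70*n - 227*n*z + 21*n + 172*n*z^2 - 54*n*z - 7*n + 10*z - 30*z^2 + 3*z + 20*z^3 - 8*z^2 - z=21*n^3 - 105*n^2 + 84*n + 20*z^3 + z^2*(172*n - 38) + z*(227*n^2 - 281*n + 12)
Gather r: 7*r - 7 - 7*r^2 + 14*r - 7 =-7*r^2 + 21*r - 14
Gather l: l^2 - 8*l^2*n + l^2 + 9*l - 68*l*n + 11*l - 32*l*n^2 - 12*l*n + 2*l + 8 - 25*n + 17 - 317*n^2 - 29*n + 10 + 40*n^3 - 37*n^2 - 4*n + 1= l^2*(2 - 8*n) + l*(-32*n^2 - 80*n + 22) + 40*n^3 - 354*n^2 - 58*n + 36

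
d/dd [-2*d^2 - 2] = -4*d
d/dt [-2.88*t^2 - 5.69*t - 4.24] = -5.76*t - 5.69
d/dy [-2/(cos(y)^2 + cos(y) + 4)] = -2*(2*cos(y) + 1)*sin(y)/(cos(y)^2 + cos(y) + 4)^2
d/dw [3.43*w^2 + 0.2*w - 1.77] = 6.86*w + 0.2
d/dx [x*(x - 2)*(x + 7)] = 3*x^2 + 10*x - 14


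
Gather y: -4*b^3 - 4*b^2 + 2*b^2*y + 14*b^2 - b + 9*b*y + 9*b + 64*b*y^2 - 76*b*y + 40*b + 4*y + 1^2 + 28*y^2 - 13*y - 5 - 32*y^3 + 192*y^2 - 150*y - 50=-4*b^3 + 10*b^2 + 48*b - 32*y^3 + y^2*(64*b + 220) + y*(2*b^2 - 67*b - 159) - 54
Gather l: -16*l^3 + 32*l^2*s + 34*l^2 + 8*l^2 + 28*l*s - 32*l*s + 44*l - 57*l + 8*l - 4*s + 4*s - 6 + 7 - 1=-16*l^3 + l^2*(32*s + 42) + l*(-4*s - 5)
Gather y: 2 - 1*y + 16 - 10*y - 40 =-11*y - 22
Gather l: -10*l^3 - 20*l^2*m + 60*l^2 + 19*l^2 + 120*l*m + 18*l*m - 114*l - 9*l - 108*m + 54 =-10*l^3 + l^2*(79 - 20*m) + l*(138*m - 123) - 108*m + 54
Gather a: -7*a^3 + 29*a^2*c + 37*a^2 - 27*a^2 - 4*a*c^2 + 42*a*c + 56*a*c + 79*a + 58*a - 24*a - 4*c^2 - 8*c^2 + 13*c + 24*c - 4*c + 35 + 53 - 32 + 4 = -7*a^3 + a^2*(29*c + 10) + a*(-4*c^2 + 98*c + 113) - 12*c^2 + 33*c + 60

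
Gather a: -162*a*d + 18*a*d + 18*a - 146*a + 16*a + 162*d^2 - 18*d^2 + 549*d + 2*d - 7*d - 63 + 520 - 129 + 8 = a*(-144*d - 112) + 144*d^2 + 544*d + 336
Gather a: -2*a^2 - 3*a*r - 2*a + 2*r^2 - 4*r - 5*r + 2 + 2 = -2*a^2 + a*(-3*r - 2) + 2*r^2 - 9*r + 4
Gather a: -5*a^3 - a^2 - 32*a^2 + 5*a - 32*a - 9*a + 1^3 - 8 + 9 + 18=-5*a^3 - 33*a^2 - 36*a + 20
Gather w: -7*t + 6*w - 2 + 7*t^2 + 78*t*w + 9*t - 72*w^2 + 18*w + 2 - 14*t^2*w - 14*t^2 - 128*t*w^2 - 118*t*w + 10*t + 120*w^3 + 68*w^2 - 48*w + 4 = -7*t^2 + 12*t + 120*w^3 + w^2*(-128*t - 4) + w*(-14*t^2 - 40*t - 24) + 4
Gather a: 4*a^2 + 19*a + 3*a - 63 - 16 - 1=4*a^2 + 22*a - 80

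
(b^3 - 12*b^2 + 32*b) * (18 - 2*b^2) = -2*b^5 + 24*b^4 - 46*b^3 - 216*b^2 + 576*b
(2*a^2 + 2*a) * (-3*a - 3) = -6*a^3 - 12*a^2 - 6*a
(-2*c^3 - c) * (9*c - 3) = -18*c^4 + 6*c^3 - 9*c^2 + 3*c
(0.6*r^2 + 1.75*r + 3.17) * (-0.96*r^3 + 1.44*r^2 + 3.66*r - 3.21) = -0.576*r^5 - 0.816*r^4 + 1.6728*r^3 + 9.0438*r^2 + 5.9847*r - 10.1757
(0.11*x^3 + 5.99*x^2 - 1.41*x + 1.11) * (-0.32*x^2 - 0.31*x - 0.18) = -0.0352*x^5 - 1.9509*x^4 - 1.4255*x^3 - 0.9963*x^2 - 0.0903*x - 0.1998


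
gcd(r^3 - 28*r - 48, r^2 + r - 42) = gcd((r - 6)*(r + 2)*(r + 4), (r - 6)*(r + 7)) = r - 6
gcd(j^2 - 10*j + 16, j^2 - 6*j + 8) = j - 2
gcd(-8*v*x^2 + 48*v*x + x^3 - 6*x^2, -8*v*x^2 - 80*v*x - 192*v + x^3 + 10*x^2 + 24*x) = -8*v + x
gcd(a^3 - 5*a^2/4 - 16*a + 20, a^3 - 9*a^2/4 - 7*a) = a - 4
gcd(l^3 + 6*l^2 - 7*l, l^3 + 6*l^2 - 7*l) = l^3 + 6*l^2 - 7*l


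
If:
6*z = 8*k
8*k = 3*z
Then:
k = 0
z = 0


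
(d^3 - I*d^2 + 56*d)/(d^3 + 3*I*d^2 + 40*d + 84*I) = d*(d - 8*I)/(d^2 - 4*I*d + 12)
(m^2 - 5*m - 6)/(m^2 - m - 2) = (m - 6)/(m - 2)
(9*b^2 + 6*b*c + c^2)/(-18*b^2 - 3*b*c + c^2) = (-3*b - c)/(6*b - c)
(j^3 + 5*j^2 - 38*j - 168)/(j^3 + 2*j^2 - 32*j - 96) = (j + 7)/(j + 4)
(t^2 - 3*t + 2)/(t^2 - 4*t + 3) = (t - 2)/(t - 3)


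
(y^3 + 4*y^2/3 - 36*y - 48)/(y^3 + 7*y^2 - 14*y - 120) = (y^2 - 14*y/3 - 8)/(y^2 + y - 20)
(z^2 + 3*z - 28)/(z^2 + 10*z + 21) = (z - 4)/(z + 3)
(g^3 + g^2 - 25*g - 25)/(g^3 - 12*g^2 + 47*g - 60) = (g^2 + 6*g + 5)/(g^2 - 7*g + 12)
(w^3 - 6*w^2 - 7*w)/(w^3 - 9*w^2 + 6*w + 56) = w*(w + 1)/(w^2 - 2*w - 8)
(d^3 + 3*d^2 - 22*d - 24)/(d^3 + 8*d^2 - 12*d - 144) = (d + 1)/(d + 6)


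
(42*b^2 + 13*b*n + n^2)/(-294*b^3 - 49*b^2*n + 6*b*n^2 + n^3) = -1/(7*b - n)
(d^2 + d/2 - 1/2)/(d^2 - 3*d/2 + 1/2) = (d + 1)/(d - 1)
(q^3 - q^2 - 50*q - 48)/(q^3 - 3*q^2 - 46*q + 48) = (q + 1)/(q - 1)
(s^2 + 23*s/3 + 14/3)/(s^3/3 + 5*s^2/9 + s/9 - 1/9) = 3*(3*s^2 + 23*s + 14)/(3*s^3 + 5*s^2 + s - 1)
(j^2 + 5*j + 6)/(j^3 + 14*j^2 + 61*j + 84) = (j + 2)/(j^2 + 11*j + 28)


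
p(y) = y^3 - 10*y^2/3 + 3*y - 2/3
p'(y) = 3*y^2 - 20*y/3 + 3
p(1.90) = -0.14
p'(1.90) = 1.16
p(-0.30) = -1.89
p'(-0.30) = 5.27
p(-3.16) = -74.99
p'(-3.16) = 54.02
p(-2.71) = -53.18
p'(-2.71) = 43.10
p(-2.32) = -38.06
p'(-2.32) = 34.61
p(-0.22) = -1.50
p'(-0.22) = 4.61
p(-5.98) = -351.66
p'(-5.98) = 150.15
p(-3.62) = -102.65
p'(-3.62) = 66.45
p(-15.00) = -4170.67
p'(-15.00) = 778.00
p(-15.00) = -4170.67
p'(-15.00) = 778.00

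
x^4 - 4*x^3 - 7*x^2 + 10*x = x*(x - 5)*(x - 1)*(x + 2)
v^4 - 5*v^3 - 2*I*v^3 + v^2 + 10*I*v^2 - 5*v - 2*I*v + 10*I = (v - 5)*(v - 2*I)*(v - I)*(v + I)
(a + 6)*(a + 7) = a^2 + 13*a + 42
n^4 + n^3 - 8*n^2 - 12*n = n*(n - 3)*(n + 2)^2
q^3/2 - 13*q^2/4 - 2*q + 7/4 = (q/2 + 1/2)*(q - 7)*(q - 1/2)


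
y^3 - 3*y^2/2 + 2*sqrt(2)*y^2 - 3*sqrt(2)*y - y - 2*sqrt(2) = (y - 2)*(y + 1/2)*(y + 2*sqrt(2))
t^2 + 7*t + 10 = (t + 2)*(t + 5)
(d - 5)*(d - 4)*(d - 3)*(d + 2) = d^4 - 10*d^3 + 23*d^2 + 34*d - 120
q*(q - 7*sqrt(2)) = q^2 - 7*sqrt(2)*q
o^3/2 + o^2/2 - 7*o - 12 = (o/2 + 1)*(o - 4)*(o + 3)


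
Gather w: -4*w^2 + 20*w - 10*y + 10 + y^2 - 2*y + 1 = -4*w^2 + 20*w + y^2 - 12*y + 11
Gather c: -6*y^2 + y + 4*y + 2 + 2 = -6*y^2 + 5*y + 4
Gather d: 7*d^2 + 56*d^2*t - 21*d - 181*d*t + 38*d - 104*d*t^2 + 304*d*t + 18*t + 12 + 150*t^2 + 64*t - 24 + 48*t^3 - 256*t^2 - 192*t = d^2*(56*t + 7) + d*(-104*t^2 + 123*t + 17) + 48*t^3 - 106*t^2 - 110*t - 12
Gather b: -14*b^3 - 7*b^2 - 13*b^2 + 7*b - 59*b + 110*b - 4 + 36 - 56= -14*b^3 - 20*b^2 + 58*b - 24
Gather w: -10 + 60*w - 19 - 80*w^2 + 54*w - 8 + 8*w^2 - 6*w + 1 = -72*w^2 + 108*w - 36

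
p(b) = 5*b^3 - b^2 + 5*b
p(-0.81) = -7.36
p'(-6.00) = 557.00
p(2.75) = 110.17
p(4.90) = 588.74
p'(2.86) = 121.97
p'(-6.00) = 557.00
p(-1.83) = -43.14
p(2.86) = 123.09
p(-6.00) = -1146.00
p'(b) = 15*b^2 - 2*b + 5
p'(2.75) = 112.94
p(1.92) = 41.30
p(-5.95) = -1118.38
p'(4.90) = 355.35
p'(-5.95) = 547.94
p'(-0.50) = 9.75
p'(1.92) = 56.46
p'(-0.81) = 16.46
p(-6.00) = -1146.00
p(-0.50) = -3.38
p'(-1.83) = 58.89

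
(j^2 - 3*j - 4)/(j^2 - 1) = (j - 4)/(j - 1)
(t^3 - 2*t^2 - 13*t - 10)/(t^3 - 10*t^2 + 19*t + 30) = (t + 2)/(t - 6)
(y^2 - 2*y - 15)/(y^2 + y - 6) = (y - 5)/(y - 2)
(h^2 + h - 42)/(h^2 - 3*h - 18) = (h + 7)/(h + 3)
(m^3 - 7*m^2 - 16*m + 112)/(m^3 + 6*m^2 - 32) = (m^2 - 11*m + 28)/(m^2 + 2*m - 8)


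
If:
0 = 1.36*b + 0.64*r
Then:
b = -0.470588235294118*r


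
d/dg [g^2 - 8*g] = 2*g - 8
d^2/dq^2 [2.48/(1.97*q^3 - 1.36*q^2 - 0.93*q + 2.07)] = ((6.7456 - 29.3136*q)*(1.97*q^3 - 1.36*q^2 - 0.93*q + 2.07) + 2.48*(-11.82*q^2 + 5.44*q + 1.86)*(-5.91*q^2 + 2.72*q + 0.93))/(1.97*q^3 - 1.36*q^2 - 0.93*q + 2.07)^3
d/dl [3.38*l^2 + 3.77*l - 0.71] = 6.76*l + 3.77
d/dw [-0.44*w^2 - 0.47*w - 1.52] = -0.88*w - 0.47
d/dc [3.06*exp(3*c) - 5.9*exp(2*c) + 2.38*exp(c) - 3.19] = (9.18*exp(2*c) - 11.8*exp(c) + 2.38)*exp(c)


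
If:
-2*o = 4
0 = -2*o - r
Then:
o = -2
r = 4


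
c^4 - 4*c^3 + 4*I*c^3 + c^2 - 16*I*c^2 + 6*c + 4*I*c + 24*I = (c - 3)*(c - 2)*(c + 1)*(c + 4*I)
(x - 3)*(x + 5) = x^2 + 2*x - 15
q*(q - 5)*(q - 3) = q^3 - 8*q^2 + 15*q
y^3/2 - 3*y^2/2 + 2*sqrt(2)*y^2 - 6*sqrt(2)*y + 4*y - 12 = (y/2 + sqrt(2))*(y - 3)*(y + 2*sqrt(2))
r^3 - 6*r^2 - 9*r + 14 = (r - 7)*(r - 1)*(r + 2)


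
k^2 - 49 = (k - 7)*(k + 7)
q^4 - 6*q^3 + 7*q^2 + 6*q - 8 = (q - 4)*(q - 2)*(q - 1)*(q + 1)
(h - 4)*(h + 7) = h^2 + 3*h - 28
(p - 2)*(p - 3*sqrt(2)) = p^2 - 3*sqrt(2)*p - 2*p + 6*sqrt(2)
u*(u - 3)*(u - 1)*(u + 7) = u^4 + 3*u^3 - 25*u^2 + 21*u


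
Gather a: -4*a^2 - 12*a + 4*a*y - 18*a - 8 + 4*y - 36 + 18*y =-4*a^2 + a*(4*y - 30) + 22*y - 44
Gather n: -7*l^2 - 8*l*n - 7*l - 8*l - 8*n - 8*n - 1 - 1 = -7*l^2 - 15*l + n*(-8*l - 16) - 2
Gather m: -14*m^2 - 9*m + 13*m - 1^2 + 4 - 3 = -14*m^2 + 4*m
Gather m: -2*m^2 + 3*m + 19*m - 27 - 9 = -2*m^2 + 22*m - 36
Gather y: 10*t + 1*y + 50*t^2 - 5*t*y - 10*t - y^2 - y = 50*t^2 - 5*t*y - y^2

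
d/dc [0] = 0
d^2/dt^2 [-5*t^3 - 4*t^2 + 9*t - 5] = -30*t - 8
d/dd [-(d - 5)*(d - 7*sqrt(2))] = -2*d + 5 + 7*sqrt(2)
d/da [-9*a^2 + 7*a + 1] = 7 - 18*a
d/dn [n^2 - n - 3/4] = 2*n - 1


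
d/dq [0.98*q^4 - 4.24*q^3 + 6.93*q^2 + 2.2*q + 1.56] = 3.92*q^3 - 12.72*q^2 + 13.86*q + 2.2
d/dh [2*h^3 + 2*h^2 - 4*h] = 6*h^2 + 4*h - 4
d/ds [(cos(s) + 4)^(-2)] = 2*sin(s)/(cos(s) + 4)^3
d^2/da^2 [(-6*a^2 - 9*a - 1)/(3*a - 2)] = -174/(27*a^3 - 54*a^2 + 36*a - 8)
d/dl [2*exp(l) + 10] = 2*exp(l)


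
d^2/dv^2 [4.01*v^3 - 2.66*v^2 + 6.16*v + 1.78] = 24.06*v - 5.32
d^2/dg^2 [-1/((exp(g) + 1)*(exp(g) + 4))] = (-4*exp(3*g) - 15*exp(2*g) - 9*exp(g) + 20)*exp(g)/(exp(6*g) + 15*exp(5*g) + 87*exp(4*g) + 245*exp(3*g) + 348*exp(2*g) + 240*exp(g) + 64)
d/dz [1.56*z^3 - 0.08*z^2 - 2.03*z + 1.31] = 4.68*z^2 - 0.16*z - 2.03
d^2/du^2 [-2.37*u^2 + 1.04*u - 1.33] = -4.74000000000000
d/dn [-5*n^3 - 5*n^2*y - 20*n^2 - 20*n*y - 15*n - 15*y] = -15*n^2 - 10*n*y - 40*n - 20*y - 15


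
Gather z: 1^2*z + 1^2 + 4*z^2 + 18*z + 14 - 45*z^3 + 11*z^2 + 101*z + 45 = -45*z^3 + 15*z^2 + 120*z + 60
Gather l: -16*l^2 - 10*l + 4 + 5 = -16*l^2 - 10*l + 9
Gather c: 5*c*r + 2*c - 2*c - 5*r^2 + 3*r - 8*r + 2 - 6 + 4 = 5*c*r - 5*r^2 - 5*r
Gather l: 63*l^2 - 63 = 63*l^2 - 63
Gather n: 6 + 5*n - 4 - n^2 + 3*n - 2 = -n^2 + 8*n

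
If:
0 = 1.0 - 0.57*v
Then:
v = 1.75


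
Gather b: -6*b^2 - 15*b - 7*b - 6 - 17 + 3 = -6*b^2 - 22*b - 20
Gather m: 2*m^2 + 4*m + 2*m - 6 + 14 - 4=2*m^2 + 6*m + 4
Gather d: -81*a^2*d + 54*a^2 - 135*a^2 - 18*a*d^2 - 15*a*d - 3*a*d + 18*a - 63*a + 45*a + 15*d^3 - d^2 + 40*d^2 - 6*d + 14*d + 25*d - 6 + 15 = -81*a^2 + 15*d^3 + d^2*(39 - 18*a) + d*(-81*a^2 - 18*a + 33) + 9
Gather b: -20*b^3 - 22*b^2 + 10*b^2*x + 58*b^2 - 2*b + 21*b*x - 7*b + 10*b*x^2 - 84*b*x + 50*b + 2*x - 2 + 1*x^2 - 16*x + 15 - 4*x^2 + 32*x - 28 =-20*b^3 + b^2*(10*x + 36) + b*(10*x^2 - 63*x + 41) - 3*x^2 + 18*x - 15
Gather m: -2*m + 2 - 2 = -2*m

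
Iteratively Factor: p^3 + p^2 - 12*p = (p)*(p^2 + p - 12) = p*(p - 3)*(p + 4)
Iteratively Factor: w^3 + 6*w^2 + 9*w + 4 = (w + 1)*(w^2 + 5*w + 4) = (w + 1)*(w + 4)*(w + 1)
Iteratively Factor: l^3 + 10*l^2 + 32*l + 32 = (l + 4)*(l^2 + 6*l + 8) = (l + 4)^2*(l + 2)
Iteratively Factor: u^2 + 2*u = (u)*(u + 2)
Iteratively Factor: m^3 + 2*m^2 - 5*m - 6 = (m - 2)*(m^2 + 4*m + 3) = (m - 2)*(m + 3)*(m + 1)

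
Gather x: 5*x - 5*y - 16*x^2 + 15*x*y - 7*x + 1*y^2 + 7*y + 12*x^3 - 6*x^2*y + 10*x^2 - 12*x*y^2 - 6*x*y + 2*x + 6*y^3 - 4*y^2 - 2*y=12*x^3 + x^2*(-6*y - 6) + x*(-12*y^2 + 9*y) + 6*y^3 - 3*y^2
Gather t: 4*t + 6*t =10*t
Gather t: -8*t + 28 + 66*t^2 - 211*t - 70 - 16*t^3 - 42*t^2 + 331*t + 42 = -16*t^3 + 24*t^2 + 112*t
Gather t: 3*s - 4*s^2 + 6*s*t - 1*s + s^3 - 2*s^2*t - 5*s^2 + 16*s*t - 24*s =s^3 - 9*s^2 - 22*s + t*(-2*s^2 + 22*s)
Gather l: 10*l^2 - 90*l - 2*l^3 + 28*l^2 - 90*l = -2*l^3 + 38*l^2 - 180*l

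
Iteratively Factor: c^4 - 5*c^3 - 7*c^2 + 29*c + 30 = (c + 2)*(c^3 - 7*c^2 + 7*c + 15) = (c - 3)*(c + 2)*(c^2 - 4*c - 5) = (c - 5)*(c - 3)*(c + 2)*(c + 1)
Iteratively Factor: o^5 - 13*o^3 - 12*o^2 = (o - 4)*(o^4 + 4*o^3 + 3*o^2) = o*(o - 4)*(o^3 + 4*o^2 + 3*o) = o^2*(o - 4)*(o^2 + 4*o + 3) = o^2*(o - 4)*(o + 1)*(o + 3)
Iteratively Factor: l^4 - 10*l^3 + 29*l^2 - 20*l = (l - 5)*(l^3 - 5*l^2 + 4*l) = (l - 5)*(l - 4)*(l^2 - l) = (l - 5)*(l - 4)*(l - 1)*(l)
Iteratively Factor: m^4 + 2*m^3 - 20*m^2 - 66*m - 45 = (m + 3)*(m^3 - m^2 - 17*m - 15) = (m + 3)^2*(m^2 - 4*m - 5) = (m + 1)*(m + 3)^2*(m - 5)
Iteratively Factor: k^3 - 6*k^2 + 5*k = (k - 5)*(k^2 - k) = k*(k - 5)*(k - 1)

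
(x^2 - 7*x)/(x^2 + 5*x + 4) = x*(x - 7)/(x^2 + 5*x + 4)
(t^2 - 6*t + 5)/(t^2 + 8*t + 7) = (t^2 - 6*t + 5)/(t^2 + 8*t + 7)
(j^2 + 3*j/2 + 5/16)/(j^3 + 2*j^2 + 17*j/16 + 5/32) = 2/(2*j + 1)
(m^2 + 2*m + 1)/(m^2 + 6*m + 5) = (m + 1)/(m + 5)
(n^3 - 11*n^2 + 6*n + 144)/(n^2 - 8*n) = n - 3 - 18/n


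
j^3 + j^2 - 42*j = j*(j - 6)*(j + 7)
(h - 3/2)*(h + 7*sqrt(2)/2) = h^2 - 3*h/2 + 7*sqrt(2)*h/2 - 21*sqrt(2)/4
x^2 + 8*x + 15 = (x + 3)*(x + 5)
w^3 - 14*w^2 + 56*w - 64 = (w - 8)*(w - 4)*(w - 2)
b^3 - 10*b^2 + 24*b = b*(b - 6)*(b - 4)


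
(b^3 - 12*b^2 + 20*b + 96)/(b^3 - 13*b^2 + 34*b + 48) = (b + 2)/(b + 1)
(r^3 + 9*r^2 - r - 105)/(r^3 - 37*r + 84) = (r + 5)/(r - 4)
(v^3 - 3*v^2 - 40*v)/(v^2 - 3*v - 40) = v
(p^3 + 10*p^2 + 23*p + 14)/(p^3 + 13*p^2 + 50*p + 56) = (p + 1)/(p + 4)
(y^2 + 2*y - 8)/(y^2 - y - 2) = (y + 4)/(y + 1)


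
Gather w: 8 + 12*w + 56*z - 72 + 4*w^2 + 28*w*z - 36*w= 4*w^2 + w*(28*z - 24) + 56*z - 64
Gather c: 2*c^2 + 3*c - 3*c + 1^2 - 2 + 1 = 2*c^2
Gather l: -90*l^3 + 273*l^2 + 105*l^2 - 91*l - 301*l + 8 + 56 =-90*l^3 + 378*l^2 - 392*l + 64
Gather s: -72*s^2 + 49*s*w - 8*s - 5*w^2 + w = -72*s^2 + s*(49*w - 8) - 5*w^2 + w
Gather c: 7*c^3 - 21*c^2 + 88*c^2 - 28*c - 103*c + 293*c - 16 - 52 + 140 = 7*c^3 + 67*c^2 + 162*c + 72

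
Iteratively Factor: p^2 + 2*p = (p)*(p + 2)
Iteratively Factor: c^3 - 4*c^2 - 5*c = (c - 5)*(c^2 + c) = c*(c - 5)*(c + 1)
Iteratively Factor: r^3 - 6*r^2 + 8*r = (r - 4)*(r^2 - 2*r) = (r - 4)*(r - 2)*(r)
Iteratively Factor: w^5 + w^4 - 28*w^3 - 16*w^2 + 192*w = (w - 4)*(w^4 + 5*w^3 - 8*w^2 - 48*w) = (w - 4)*(w + 4)*(w^3 + w^2 - 12*w) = w*(w - 4)*(w + 4)*(w^2 + w - 12) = w*(w - 4)*(w + 4)^2*(w - 3)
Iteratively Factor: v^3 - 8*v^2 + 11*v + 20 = (v - 5)*(v^2 - 3*v - 4) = (v - 5)*(v + 1)*(v - 4)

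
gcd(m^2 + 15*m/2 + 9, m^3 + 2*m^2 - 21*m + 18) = m + 6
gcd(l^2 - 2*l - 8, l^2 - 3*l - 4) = l - 4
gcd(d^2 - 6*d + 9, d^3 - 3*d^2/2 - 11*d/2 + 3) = d - 3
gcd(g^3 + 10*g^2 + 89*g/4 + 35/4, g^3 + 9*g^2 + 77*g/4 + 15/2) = g^2 + 3*g + 5/4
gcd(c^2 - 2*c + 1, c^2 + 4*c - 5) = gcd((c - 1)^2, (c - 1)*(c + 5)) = c - 1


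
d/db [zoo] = 0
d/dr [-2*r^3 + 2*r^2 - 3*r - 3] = -6*r^2 + 4*r - 3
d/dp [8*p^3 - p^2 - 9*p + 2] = 24*p^2 - 2*p - 9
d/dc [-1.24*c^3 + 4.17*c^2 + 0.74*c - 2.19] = -3.72*c^2 + 8.34*c + 0.74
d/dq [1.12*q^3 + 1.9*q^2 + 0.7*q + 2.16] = 3.36*q^2 + 3.8*q + 0.7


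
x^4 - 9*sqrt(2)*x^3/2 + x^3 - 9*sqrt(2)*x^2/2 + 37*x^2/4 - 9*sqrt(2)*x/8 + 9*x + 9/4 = (x + 1/2)^2*(x - 3*sqrt(2))*(x - 3*sqrt(2)/2)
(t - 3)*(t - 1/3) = t^2 - 10*t/3 + 1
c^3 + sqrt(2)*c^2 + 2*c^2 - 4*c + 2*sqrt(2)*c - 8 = (c + 2)*(c - sqrt(2))*(c + 2*sqrt(2))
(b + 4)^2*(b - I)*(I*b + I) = I*b^4 + b^3 + 9*I*b^3 + 9*b^2 + 24*I*b^2 + 24*b + 16*I*b + 16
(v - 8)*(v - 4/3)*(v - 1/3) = v^3 - 29*v^2/3 + 124*v/9 - 32/9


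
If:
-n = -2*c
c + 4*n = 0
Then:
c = 0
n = 0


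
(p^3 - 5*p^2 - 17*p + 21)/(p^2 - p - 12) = (p^2 - 8*p + 7)/(p - 4)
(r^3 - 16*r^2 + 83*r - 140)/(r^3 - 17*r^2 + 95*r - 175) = (r - 4)/(r - 5)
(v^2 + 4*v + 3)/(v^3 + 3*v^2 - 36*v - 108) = (v + 1)/(v^2 - 36)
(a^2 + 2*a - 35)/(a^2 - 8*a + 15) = (a + 7)/(a - 3)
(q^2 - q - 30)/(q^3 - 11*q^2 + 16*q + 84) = (q + 5)/(q^2 - 5*q - 14)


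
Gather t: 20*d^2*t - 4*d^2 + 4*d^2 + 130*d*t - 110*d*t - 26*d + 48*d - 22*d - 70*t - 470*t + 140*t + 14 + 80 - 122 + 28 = t*(20*d^2 + 20*d - 400)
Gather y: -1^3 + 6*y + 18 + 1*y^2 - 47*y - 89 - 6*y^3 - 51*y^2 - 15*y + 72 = -6*y^3 - 50*y^2 - 56*y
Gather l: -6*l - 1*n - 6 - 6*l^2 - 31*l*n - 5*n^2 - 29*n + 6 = -6*l^2 + l*(-31*n - 6) - 5*n^2 - 30*n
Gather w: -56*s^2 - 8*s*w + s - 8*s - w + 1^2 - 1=-56*s^2 - 7*s + w*(-8*s - 1)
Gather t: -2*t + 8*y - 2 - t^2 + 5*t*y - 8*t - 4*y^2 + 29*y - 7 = -t^2 + t*(5*y - 10) - 4*y^2 + 37*y - 9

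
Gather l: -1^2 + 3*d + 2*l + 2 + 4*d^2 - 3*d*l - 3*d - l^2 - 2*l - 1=4*d^2 - 3*d*l - l^2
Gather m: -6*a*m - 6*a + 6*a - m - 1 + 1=m*(-6*a - 1)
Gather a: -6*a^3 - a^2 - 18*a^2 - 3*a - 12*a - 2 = -6*a^3 - 19*a^2 - 15*a - 2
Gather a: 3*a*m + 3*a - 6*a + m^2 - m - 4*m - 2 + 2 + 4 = a*(3*m - 3) + m^2 - 5*m + 4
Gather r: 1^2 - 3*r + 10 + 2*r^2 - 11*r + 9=2*r^2 - 14*r + 20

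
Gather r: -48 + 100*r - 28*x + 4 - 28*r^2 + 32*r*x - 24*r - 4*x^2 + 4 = -28*r^2 + r*(32*x + 76) - 4*x^2 - 28*x - 40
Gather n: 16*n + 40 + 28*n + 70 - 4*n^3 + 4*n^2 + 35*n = -4*n^3 + 4*n^2 + 79*n + 110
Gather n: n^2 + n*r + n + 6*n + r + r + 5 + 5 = n^2 + n*(r + 7) + 2*r + 10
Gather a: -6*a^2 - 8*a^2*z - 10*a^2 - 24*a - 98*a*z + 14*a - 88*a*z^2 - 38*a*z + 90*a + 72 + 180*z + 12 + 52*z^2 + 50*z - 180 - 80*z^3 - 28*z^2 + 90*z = a^2*(-8*z - 16) + a*(-88*z^2 - 136*z + 80) - 80*z^3 + 24*z^2 + 320*z - 96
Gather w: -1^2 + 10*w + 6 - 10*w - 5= 0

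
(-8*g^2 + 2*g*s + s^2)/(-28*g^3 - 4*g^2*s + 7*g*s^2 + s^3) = (4*g + s)/(14*g^2 + 9*g*s + s^2)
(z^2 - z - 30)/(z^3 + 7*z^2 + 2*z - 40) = (z - 6)/(z^2 + 2*z - 8)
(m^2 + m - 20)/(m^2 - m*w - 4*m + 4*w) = (-m - 5)/(-m + w)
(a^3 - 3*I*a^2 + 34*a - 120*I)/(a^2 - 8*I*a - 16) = (a^2 + I*a + 30)/(a - 4*I)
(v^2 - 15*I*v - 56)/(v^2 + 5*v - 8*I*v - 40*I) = (v - 7*I)/(v + 5)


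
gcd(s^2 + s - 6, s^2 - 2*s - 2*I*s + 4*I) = s - 2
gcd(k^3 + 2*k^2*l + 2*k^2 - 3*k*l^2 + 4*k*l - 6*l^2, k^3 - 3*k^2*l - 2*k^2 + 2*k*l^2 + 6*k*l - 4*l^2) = k - l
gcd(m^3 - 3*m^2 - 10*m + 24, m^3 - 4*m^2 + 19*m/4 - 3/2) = m - 2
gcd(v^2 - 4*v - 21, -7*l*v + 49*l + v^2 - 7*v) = v - 7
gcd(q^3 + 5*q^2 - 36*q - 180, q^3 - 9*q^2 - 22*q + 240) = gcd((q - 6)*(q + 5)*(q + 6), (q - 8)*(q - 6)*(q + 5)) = q^2 - q - 30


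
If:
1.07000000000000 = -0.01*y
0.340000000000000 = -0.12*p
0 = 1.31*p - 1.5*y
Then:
No Solution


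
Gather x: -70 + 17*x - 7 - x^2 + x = -x^2 + 18*x - 77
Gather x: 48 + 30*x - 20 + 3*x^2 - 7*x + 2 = 3*x^2 + 23*x + 30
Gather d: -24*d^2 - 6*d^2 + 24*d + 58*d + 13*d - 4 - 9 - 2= -30*d^2 + 95*d - 15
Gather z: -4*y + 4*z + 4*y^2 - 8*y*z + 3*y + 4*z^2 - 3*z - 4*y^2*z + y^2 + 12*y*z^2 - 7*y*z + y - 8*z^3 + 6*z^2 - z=5*y^2 - 8*z^3 + z^2*(12*y + 10) + z*(-4*y^2 - 15*y)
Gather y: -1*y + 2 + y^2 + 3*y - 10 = y^2 + 2*y - 8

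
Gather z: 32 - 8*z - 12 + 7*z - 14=6 - z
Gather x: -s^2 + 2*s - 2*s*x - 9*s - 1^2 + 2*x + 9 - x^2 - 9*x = -s^2 - 7*s - x^2 + x*(-2*s - 7) + 8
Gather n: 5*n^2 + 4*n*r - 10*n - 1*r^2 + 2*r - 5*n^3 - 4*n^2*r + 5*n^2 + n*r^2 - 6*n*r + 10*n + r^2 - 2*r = -5*n^3 + n^2*(10 - 4*r) + n*(r^2 - 2*r)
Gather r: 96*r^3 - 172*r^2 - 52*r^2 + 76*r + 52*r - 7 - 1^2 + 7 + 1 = 96*r^3 - 224*r^2 + 128*r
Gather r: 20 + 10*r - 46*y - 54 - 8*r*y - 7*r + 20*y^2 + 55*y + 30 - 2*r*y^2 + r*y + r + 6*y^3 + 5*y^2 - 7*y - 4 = r*(-2*y^2 - 7*y + 4) + 6*y^3 + 25*y^2 + 2*y - 8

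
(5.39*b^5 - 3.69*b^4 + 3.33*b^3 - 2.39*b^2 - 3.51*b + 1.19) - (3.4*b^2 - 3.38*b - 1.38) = 5.39*b^5 - 3.69*b^4 + 3.33*b^3 - 5.79*b^2 - 0.13*b + 2.57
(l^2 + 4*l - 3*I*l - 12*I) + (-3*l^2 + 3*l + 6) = -2*l^2 + 7*l - 3*I*l + 6 - 12*I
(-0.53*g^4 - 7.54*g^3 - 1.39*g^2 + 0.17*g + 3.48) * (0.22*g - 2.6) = -0.1166*g^5 - 0.2808*g^4 + 19.2982*g^3 + 3.6514*g^2 + 0.3236*g - 9.048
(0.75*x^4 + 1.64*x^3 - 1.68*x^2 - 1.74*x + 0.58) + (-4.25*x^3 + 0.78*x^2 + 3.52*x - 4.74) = 0.75*x^4 - 2.61*x^3 - 0.9*x^2 + 1.78*x - 4.16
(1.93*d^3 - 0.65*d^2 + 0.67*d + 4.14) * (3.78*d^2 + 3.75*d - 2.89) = 7.2954*d^5 + 4.7805*d^4 - 5.4826*d^3 + 20.0402*d^2 + 13.5887*d - 11.9646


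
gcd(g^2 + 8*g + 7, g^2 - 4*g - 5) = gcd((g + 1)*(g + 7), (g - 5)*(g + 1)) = g + 1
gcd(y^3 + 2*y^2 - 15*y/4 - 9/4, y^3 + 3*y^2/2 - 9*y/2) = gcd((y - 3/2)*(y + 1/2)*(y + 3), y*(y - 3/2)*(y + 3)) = y^2 + 3*y/2 - 9/2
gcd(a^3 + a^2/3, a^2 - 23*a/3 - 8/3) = a + 1/3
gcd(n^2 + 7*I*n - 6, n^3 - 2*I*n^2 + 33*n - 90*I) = n + 6*I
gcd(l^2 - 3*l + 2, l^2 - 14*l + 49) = 1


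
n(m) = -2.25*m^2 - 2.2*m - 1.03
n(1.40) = -8.52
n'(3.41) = -17.54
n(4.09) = -47.67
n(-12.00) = -298.63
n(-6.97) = -95.00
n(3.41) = -34.70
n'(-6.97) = 29.16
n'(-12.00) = 51.80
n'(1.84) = -10.48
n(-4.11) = -30.00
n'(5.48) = -26.86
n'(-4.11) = 16.30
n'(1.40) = -8.50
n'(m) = -4.5*m - 2.2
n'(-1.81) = 5.94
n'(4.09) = -20.60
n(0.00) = -1.03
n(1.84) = -12.70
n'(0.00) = -2.20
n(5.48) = -80.65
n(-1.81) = -4.42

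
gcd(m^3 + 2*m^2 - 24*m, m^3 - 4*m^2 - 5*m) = m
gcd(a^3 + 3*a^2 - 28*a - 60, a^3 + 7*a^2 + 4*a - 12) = a^2 + 8*a + 12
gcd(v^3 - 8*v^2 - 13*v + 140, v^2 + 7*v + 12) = v + 4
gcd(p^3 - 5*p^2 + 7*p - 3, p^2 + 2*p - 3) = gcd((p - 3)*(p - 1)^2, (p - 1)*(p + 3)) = p - 1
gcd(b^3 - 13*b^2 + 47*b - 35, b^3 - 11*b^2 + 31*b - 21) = b^2 - 8*b + 7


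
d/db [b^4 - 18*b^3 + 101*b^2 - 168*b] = 4*b^3 - 54*b^2 + 202*b - 168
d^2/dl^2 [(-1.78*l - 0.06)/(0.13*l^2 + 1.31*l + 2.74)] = (-(0.26*l + 1.31)*(0.52*l + 2.62)*(1.78*l + 0.06) + (1.3884*l + 4.6792)*(0.13*l^2 + 1.31*l + 2.74))/(0.13*l^2 + 1.31*l + 2.74)^3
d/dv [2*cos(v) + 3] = -2*sin(v)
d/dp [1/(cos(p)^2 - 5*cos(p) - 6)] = (2*cos(p) - 5)*sin(p)/(sin(p)^2 + 5*cos(p) + 5)^2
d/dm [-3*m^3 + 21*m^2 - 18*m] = -9*m^2 + 42*m - 18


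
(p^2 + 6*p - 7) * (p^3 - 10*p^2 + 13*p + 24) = p^5 - 4*p^4 - 54*p^3 + 172*p^2 + 53*p - 168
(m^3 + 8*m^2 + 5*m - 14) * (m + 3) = m^4 + 11*m^3 + 29*m^2 + m - 42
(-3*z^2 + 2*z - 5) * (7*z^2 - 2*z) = -21*z^4 + 20*z^3 - 39*z^2 + 10*z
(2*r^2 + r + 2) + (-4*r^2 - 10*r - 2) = -2*r^2 - 9*r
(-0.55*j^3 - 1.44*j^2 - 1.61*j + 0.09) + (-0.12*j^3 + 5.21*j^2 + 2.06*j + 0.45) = -0.67*j^3 + 3.77*j^2 + 0.45*j + 0.54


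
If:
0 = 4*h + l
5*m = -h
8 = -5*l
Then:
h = 2/5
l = -8/5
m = -2/25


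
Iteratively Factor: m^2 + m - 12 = (m - 3)*(m + 4)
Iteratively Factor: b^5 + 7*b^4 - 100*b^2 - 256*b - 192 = (b - 4)*(b^4 + 11*b^3 + 44*b^2 + 76*b + 48) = (b - 4)*(b + 3)*(b^3 + 8*b^2 + 20*b + 16) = (b - 4)*(b + 2)*(b + 3)*(b^2 + 6*b + 8) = (b - 4)*(b + 2)*(b + 3)*(b + 4)*(b + 2)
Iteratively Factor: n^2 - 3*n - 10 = (n - 5)*(n + 2)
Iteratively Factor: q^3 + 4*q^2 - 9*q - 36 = (q + 4)*(q^2 - 9) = (q - 3)*(q + 4)*(q + 3)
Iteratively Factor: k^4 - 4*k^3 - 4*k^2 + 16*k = (k)*(k^3 - 4*k^2 - 4*k + 16) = k*(k - 4)*(k^2 - 4) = k*(k - 4)*(k - 2)*(k + 2)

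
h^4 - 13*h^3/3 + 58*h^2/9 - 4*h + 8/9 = (h - 2)*(h - 1)*(h - 2/3)^2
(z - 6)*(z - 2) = z^2 - 8*z + 12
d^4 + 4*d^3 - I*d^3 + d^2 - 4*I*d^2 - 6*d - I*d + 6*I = (d - 1)*(d + 2)*(d + 3)*(d - I)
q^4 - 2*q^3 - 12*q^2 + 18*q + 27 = (q - 3)^2*(q + 1)*(q + 3)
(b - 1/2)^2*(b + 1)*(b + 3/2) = b^4 + 3*b^3/2 - 3*b^2/4 - 7*b/8 + 3/8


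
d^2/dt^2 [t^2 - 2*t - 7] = 2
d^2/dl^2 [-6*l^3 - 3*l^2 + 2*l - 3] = -36*l - 6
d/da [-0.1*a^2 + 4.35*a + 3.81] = 4.35 - 0.2*a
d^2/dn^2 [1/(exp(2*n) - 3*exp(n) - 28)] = ((3 - 4*exp(n))*(-exp(2*n) + 3*exp(n) + 28) - 2*(2*exp(n) - 3)^2*exp(n))*exp(n)/(-exp(2*n) + 3*exp(n) + 28)^3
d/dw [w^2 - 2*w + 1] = 2*w - 2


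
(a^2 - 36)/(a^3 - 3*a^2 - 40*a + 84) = (a - 6)/(a^2 - 9*a + 14)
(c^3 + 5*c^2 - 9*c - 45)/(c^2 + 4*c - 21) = (c^2 + 8*c + 15)/(c + 7)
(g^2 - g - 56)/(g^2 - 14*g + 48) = (g + 7)/(g - 6)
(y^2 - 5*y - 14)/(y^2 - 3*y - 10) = (y - 7)/(y - 5)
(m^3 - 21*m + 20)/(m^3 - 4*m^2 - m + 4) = (m + 5)/(m + 1)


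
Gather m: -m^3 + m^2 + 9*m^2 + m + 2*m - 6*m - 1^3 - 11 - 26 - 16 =-m^3 + 10*m^2 - 3*m - 54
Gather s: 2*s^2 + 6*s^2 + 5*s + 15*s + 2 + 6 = 8*s^2 + 20*s + 8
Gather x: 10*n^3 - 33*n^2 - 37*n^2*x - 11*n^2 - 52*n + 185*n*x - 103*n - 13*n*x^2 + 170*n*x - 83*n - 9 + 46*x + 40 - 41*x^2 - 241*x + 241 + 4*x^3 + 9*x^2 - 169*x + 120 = 10*n^3 - 44*n^2 - 238*n + 4*x^3 + x^2*(-13*n - 32) + x*(-37*n^2 + 355*n - 364) + 392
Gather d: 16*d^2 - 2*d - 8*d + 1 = 16*d^2 - 10*d + 1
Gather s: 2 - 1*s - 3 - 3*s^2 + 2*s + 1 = -3*s^2 + s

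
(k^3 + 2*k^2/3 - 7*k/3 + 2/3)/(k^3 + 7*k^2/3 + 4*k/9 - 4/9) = 3*(k - 1)/(3*k + 2)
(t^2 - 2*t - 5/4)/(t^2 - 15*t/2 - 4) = (t - 5/2)/(t - 8)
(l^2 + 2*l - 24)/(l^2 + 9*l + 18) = (l - 4)/(l + 3)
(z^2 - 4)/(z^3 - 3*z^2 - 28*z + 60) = (z + 2)/(z^2 - z - 30)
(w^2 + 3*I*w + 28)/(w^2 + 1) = (w^2 + 3*I*w + 28)/(w^2 + 1)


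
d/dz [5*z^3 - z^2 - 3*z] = 15*z^2 - 2*z - 3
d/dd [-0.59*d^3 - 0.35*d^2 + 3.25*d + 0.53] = -1.77*d^2 - 0.7*d + 3.25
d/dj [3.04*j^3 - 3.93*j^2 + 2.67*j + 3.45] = 9.12*j^2 - 7.86*j + 2.67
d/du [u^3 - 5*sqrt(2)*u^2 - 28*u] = 3*u^2 - 10*sqrt(2)*u - 28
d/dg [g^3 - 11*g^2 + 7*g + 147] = 3*g^2 - 22*g + 7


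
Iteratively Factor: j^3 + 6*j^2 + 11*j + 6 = (j + 1)*(j^2 + 5*j + 6) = (j + 1)*(j + 2)*(j + 3)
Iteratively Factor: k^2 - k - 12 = (k + 3)*(k - 4)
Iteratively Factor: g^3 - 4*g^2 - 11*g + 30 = (g + 3)*(g^2 - 7*g + 10) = (g - 2)*(g + 3)*(g - 5)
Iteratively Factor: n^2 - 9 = (n + 3)*(n - 3)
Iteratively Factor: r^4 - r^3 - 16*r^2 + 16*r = (r - 1)*(r^3 - 16*r) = r*(r - 1)*(r^2 - 16) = r*(r - 1)*(r + 4)*(r - 4)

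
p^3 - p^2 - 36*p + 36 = (p - 6)*(p - 1)*(p + 6)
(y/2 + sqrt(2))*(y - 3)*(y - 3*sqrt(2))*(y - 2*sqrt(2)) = y^4/2 - 3*sqrt(2)*y^3/2 - 3*y^3/2 - 4*y^2 + 9*sqrt(2)*y^2/2 + 12*y + 12*sqrt(2)*y - 36*sqrt(2)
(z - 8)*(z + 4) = z^2 - 4*z - 32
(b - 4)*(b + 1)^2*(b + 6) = b^4 + 4*b^3 - 19*b^2 - 46*b - 24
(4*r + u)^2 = 16*r^2 + 8*r*u + u^2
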